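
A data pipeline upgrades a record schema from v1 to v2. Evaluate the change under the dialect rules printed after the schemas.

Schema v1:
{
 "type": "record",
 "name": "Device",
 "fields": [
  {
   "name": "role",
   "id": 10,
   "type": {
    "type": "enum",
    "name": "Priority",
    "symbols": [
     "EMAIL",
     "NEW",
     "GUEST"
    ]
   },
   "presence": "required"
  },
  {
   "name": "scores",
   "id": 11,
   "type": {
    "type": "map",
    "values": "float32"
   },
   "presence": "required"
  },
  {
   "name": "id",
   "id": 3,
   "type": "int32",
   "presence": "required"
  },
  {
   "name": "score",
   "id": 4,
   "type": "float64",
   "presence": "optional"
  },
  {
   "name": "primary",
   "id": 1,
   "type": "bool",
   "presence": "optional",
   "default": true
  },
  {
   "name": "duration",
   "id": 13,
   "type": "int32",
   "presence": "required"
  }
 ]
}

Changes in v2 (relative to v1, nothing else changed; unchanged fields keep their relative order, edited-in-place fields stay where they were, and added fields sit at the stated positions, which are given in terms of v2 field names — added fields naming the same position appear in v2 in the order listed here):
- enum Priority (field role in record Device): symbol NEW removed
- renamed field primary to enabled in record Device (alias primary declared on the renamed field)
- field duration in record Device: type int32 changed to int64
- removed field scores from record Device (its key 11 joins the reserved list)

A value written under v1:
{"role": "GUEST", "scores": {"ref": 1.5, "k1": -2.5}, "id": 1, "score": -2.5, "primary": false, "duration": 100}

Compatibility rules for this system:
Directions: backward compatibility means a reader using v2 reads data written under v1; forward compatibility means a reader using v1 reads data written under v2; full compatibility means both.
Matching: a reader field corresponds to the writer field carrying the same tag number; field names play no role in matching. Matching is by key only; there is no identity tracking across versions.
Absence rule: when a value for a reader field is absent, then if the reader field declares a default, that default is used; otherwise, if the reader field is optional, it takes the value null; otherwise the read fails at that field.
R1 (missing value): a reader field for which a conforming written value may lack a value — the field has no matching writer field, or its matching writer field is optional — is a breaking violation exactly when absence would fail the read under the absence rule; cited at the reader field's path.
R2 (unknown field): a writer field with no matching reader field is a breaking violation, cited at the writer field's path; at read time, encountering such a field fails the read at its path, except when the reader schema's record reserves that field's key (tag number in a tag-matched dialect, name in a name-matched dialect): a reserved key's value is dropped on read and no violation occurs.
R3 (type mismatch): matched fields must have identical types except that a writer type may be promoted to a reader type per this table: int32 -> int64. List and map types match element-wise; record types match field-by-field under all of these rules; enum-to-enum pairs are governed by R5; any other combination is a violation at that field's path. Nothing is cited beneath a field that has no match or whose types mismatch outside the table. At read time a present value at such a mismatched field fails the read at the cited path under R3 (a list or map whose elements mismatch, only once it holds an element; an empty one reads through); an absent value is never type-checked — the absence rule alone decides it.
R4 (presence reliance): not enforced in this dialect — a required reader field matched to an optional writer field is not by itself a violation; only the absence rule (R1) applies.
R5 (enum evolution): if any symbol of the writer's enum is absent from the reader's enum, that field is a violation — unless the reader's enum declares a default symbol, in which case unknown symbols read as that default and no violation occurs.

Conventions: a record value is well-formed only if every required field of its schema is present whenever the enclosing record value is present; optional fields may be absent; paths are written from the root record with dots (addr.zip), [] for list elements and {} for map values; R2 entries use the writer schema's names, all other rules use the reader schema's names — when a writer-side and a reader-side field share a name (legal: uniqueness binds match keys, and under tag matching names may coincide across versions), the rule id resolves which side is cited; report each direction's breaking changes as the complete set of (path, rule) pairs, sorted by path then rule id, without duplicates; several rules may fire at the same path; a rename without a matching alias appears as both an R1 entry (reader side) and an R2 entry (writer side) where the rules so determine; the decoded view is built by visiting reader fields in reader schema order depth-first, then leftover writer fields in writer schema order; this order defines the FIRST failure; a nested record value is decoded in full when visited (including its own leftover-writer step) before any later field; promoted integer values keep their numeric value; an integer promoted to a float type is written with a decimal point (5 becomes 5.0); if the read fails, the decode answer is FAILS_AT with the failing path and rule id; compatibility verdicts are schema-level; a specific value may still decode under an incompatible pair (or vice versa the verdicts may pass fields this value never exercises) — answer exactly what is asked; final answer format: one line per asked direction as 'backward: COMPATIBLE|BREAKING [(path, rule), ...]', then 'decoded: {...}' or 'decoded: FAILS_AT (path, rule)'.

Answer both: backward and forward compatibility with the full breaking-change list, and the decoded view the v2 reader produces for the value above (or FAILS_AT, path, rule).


arrows below run writer -> reader for Device
backward pass over Device, reader schema v2, writer schema v1:
  role <- role (Priority -> Priority, writer required)
  id <- id (int32 -> int32, writer required)
  score <- score (float64 -> float64, writer optional)
  enabled <- primary (bool -> bool, writer optional)
  duration <- duration (int32 -> int64, writer required)
  leftover writer field: scores
  violation R5 at role
  => backward verdict for Device: BREAKING, 1 violation(s)
forward pass over Device, reader schema v1, writer schema v2:
  role <- role (Priority -> Priority, writer required)
  scores: no writer-side match
  id <- id (int32 -> int32, writer required)
  score <- score (float64 -> float64, writer optional)
  primary <- enabled (bool -> bool, writer optional)
  duration <- duration (int64 -> int32, writer required)
  violation R3 at duration
  violation R1 at scores
  => forward verdict for Device: BREAKING, 2 violation(s)
decode walk for Device under reader schema v2:
  role := "GUEST"
  id := 1
  score := -2.5
  enabled := false (from writer primary)
  duration := 100 (int32 -> int64)
  writer scores: reserved -> dropped
  => decoded: {"role": "GUEST", "id": 1, "score": -2.5, "enabled": false, "duration": 100}

backward: BREAKING [(role, R5)]; forward: BREAKING [(duration, R3), (scores, R1)]; decoded: {"role": "GUEST", "id": 1, "score": -2.5, "enabled": false, "duration": 100}


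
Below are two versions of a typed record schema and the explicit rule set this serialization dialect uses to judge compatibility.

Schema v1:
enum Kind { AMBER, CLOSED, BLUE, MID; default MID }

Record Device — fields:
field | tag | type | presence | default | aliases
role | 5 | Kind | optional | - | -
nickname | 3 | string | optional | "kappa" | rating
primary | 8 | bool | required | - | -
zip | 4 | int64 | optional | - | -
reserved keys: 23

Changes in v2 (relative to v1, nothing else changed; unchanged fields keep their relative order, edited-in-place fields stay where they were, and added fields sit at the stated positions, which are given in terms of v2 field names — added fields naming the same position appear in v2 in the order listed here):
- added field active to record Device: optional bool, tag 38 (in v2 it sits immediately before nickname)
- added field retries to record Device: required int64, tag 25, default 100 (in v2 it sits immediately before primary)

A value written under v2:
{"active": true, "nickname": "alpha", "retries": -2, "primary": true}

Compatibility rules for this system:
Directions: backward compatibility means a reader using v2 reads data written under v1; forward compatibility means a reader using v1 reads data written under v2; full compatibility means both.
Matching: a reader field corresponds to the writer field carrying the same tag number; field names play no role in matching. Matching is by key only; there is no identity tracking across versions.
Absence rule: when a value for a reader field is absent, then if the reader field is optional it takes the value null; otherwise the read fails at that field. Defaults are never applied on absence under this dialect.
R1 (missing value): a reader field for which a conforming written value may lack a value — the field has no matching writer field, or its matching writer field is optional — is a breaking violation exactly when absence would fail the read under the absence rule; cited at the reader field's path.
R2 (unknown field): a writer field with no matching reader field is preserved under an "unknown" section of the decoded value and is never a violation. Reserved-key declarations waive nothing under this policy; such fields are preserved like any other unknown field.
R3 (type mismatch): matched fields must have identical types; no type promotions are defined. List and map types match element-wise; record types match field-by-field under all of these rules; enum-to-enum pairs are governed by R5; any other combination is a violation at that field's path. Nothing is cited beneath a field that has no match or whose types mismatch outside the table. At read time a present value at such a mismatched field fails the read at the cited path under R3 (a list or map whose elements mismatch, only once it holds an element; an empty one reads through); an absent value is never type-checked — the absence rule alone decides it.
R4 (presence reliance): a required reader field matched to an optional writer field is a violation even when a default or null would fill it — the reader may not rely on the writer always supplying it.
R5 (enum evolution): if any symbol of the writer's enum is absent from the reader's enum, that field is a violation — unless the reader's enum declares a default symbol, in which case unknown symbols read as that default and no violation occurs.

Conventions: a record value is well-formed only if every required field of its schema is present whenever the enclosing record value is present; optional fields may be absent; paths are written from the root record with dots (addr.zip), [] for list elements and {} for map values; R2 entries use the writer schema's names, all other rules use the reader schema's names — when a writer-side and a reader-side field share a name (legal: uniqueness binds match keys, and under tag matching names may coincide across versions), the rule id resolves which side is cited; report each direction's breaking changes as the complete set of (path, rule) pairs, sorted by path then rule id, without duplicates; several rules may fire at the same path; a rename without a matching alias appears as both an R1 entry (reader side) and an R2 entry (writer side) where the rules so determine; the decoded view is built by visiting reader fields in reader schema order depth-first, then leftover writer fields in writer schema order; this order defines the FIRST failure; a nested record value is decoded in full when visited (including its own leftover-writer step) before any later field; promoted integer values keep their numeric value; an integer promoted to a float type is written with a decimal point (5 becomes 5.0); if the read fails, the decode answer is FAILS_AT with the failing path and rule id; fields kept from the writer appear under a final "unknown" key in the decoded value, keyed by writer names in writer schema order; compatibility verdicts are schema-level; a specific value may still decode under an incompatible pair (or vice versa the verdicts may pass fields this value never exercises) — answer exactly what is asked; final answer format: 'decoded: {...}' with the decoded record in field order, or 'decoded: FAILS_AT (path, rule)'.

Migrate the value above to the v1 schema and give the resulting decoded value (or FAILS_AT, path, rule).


each type pair in Device: writer, then reader
decoding the Device value with the v1 reader:
  role := null (not supplied -> null)
  nickname := "alpha"
  primary := true
  zip := null (not supplied -> null)
  writer active: kept under "unknown"
  writer retries: kept under "unknown"
  => decoded: {"role": null, "nickname": "alpha", "primary": true, "zip": null, "unknown": {"active": true, "retries": -2}}

decoded: {"role": null, "nickname": "alpha", "primary": true, "zip": null, "unknown": {"active": true, "retries": -2}}


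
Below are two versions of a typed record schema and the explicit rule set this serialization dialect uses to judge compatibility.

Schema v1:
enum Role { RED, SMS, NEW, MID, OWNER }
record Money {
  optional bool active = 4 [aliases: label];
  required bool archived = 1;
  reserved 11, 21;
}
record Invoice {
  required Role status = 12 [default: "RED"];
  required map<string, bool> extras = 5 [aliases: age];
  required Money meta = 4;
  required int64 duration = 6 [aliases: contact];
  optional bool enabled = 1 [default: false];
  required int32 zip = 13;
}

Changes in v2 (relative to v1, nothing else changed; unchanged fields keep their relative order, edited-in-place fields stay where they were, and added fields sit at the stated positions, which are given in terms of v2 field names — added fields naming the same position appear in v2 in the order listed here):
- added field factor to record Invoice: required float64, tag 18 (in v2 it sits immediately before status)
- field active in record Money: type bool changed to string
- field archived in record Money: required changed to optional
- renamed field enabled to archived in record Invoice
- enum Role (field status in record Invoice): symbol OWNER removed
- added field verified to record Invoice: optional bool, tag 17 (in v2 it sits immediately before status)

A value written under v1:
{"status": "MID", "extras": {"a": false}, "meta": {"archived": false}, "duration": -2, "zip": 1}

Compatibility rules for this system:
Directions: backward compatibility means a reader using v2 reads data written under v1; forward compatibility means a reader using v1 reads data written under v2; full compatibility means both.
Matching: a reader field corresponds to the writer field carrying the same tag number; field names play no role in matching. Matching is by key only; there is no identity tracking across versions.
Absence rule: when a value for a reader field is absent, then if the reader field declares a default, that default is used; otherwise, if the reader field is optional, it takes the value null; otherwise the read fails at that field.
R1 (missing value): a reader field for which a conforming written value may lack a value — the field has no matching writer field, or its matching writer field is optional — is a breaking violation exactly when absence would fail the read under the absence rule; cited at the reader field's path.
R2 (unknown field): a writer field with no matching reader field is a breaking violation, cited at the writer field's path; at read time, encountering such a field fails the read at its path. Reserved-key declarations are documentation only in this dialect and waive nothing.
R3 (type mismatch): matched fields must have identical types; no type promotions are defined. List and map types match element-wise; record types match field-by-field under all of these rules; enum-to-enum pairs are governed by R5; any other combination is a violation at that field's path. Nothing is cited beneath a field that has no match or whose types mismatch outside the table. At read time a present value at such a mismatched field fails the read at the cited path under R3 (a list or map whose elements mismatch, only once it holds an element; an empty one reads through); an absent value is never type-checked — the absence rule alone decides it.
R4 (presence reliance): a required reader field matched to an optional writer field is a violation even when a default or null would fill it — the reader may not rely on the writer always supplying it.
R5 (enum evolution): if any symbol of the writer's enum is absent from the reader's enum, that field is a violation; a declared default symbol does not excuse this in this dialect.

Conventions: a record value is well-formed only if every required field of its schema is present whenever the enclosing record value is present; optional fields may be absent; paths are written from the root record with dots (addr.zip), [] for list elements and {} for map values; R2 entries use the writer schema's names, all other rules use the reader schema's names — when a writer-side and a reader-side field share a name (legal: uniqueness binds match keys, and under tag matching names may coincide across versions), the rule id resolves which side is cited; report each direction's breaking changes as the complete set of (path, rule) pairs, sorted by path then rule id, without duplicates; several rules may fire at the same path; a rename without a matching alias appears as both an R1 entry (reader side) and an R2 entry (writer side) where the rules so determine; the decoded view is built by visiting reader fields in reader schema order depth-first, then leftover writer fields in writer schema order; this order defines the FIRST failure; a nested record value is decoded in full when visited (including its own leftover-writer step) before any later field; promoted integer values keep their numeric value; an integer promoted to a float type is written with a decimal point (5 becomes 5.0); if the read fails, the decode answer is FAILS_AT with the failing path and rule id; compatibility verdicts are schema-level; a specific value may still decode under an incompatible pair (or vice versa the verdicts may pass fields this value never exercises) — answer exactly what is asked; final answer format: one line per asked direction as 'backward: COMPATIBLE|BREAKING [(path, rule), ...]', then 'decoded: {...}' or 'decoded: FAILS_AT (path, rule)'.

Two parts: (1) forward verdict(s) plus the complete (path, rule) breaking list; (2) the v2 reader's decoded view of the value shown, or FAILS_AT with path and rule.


each type pair in Invoice: writer, then reader
forward analysis of Invoice with v1 as reader and v2 as writer:
  status: paired with writer status (Role -> Role; writer required)
  extras: paired with writer extras (map<string, bool> -> map<string, bool>; writer required)
  meta: paired with writer meta (Money -> Money; writer required)
  duration: paired with writer duration (int64 -> int64; writer required)
  enabled: paired with writer archived (bool -> bool; writer optional)
  zip: paired with writer zip (int32 -> int32; writer required)
  leftover writer field: factor
  leftover writer field: verified
  meta.active: paired with writer meta.active (string -> bool; writer optional)
  meta.archived: paired with writer meta.archived (bool -> bool; writer optional)
  R2 fires at factor
  R3 fires at meta.active
  R1 fires at meta.archived
  R4 fires at meta.archived
  R2 fires at verified
  => forward verdict for Invoice: BREAKING, 5 violation(s)
decode (reader v2):
  read fails at factor under R1 (no fill)
  => FAILS_AT (factor, R1)
checking off the Invoice differences that do not matter here:
  renamed field enabled to archived in record Invoice -> fires no rule on Invoice, leaving the asked answer as it is
  enum Role (field status in record Invoice): symbol OWNER removed -> affects backward compatibility only, which is not asked

forward: BREAKING [(factor, R2), (meta.active, R3), (meta.archived, R1), (meta.archived, R4), (verified, R2)]; decoded: FAILS_AT (factor, R1)


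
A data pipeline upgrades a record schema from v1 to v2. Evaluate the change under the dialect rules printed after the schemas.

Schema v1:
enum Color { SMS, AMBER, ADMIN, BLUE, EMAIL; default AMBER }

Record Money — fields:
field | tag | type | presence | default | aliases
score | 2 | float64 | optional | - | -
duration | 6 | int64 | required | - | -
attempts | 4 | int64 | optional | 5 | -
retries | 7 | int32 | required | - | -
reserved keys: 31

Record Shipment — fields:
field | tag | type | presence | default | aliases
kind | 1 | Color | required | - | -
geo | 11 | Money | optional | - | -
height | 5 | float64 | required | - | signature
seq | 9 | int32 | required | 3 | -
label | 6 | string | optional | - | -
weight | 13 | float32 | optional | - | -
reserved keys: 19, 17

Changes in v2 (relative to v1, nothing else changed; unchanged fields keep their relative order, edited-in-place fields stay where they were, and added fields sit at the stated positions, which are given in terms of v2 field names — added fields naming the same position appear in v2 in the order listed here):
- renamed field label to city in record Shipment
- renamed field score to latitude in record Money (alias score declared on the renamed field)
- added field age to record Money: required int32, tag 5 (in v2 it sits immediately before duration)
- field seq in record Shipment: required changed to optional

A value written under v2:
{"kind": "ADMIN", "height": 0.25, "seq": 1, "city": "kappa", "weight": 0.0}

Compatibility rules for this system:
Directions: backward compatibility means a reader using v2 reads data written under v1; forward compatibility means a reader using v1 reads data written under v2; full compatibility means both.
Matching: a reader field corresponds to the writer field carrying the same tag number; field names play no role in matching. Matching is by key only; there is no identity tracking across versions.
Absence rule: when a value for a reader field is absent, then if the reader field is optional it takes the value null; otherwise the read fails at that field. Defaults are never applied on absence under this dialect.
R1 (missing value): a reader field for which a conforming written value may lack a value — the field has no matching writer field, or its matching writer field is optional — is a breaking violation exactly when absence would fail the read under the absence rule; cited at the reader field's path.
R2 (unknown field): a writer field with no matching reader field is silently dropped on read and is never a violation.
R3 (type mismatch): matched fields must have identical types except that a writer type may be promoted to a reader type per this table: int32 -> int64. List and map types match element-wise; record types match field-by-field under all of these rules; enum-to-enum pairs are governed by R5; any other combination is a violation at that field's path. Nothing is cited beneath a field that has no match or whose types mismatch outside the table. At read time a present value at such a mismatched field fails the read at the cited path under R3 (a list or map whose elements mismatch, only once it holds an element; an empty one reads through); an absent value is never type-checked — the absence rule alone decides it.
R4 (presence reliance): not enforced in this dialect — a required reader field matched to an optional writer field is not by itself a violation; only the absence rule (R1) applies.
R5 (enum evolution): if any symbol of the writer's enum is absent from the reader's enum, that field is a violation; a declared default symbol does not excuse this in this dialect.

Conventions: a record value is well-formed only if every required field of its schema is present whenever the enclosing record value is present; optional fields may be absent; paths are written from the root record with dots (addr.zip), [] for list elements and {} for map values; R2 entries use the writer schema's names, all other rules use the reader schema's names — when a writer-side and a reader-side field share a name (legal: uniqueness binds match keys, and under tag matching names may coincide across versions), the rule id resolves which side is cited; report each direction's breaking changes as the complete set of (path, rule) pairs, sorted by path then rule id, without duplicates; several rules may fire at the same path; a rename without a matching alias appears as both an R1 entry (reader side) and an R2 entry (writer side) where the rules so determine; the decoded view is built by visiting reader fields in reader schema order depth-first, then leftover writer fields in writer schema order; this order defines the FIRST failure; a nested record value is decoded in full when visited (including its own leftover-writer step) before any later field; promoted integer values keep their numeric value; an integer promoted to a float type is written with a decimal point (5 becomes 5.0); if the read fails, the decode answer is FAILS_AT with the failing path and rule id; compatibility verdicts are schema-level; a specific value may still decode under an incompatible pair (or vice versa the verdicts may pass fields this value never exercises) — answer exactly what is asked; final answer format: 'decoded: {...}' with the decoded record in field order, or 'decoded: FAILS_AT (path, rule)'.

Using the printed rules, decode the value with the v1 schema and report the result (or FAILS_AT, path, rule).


each type pair in Shipment: writer, then reader
decoding the Shipment value with the v1 reader:
  kind := "ADMIN"
  geo := null (not supplied -> null)
  height := 0.25
  seq := 1
  label := "kappa" (from writer city)
  weight := 0.0
  => decoded: {"kind": "ADMIN", "geo": null, "height": 0.25, "seq": 1, "label": "kappa", "weight": 0.0}
ruling out the remaining Shipment differences:
  renamed field label to city in record Shipment -> triggers nothing under the printed rules; the Shipment answer is the same either way
  renamed field score to latitude in record Money (alias score declared on the renamed field) -> triggers nothing under the printed rules; the Shipment answer is the same either way
  added field age to record Money: required int32, tag 5 (in v2 it sits immediately before duration) -> matters for Shipment compatibility verdicts, not for this value's decode
  field seq in record Shipment: required changed to optional -> matters for Shipment compatibility verdicts, not for this value's decode

decoded: {"kind": "ADMIN", "geo": null, "height": 0.25, "seq": 1, "label": "kappa", "weight": 0.0}


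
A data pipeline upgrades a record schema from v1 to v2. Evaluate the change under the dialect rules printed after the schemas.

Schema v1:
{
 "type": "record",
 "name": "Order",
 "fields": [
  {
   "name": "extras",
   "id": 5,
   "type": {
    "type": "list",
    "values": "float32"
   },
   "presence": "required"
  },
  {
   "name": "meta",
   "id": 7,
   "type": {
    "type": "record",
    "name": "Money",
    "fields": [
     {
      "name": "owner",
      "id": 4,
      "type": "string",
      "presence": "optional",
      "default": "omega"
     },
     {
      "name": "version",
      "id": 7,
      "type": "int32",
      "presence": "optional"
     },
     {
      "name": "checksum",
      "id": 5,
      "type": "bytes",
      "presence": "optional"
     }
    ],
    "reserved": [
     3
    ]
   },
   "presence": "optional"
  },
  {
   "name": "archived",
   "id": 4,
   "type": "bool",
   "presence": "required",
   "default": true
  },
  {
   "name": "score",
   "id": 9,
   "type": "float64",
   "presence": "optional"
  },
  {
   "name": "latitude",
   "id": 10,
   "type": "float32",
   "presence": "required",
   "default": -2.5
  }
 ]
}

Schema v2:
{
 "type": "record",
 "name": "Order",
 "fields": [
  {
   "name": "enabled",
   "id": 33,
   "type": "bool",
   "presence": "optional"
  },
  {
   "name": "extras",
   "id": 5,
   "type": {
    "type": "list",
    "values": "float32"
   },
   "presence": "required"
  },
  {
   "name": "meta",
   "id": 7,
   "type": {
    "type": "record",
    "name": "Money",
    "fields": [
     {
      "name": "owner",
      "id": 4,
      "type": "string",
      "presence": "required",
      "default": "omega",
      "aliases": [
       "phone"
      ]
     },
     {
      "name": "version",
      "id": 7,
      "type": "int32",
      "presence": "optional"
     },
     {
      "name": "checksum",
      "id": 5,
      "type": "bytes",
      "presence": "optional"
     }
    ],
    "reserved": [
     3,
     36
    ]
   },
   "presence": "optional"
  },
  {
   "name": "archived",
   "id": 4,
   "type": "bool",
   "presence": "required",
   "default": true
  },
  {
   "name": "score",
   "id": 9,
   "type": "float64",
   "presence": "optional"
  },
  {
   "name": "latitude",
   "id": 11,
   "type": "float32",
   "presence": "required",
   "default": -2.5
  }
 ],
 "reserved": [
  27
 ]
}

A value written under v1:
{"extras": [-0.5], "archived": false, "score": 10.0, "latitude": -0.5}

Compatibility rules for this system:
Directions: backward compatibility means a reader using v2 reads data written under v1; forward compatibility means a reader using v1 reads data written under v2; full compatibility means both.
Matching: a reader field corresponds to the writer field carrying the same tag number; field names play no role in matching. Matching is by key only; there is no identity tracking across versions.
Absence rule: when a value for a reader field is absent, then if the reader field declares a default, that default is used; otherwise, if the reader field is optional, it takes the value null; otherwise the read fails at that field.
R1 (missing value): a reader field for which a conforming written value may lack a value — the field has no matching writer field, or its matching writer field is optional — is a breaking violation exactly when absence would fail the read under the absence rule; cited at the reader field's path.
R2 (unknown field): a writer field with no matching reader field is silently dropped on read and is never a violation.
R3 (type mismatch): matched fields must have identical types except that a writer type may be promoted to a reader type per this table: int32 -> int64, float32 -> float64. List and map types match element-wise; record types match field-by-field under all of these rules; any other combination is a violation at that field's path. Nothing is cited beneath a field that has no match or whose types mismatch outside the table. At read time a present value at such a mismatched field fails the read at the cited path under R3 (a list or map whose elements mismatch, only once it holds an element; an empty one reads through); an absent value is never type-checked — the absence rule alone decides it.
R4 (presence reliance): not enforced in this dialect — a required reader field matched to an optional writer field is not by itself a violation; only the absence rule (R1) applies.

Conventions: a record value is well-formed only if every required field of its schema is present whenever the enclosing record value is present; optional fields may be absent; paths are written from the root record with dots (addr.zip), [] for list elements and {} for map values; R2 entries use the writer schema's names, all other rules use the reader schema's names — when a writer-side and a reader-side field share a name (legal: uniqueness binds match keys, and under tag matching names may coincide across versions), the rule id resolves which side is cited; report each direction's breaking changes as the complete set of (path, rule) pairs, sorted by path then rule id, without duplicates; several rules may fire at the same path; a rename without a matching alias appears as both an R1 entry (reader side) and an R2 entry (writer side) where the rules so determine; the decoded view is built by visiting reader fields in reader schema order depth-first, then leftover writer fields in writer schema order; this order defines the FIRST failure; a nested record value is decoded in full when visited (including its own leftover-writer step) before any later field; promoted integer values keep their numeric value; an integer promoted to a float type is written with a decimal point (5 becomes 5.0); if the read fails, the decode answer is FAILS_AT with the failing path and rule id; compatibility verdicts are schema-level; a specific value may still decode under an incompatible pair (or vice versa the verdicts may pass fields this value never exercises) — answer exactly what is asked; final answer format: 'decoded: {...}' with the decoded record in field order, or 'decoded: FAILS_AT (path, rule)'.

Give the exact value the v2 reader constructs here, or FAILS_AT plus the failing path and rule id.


each type pair in Order: writer, then reader
decode (reader v2):
  enabled := null (not supplied -> null)
  extras := [-0.5]
  meta := null (not supplied -> null)
  archived := false
  score := 10.0
  latitude := -2.5 (no value, default fills)
  writer latitude: unmatched, discarded
  => decoded: {"enabled": null, "extras": [-0.5], "meta": null, "archived": false, "score": 10.0, "latitude": -2.5}
ruling out the remaining Order differences:
  field owner in record Money: optional changed to required -> fires no rule on Order under this dialect and leaves the result unchanged

decoded: {"enabled": null, "extras": [-0.5], "meta": null, "archived": false, "score": 10.0, "latitude": -2.5}


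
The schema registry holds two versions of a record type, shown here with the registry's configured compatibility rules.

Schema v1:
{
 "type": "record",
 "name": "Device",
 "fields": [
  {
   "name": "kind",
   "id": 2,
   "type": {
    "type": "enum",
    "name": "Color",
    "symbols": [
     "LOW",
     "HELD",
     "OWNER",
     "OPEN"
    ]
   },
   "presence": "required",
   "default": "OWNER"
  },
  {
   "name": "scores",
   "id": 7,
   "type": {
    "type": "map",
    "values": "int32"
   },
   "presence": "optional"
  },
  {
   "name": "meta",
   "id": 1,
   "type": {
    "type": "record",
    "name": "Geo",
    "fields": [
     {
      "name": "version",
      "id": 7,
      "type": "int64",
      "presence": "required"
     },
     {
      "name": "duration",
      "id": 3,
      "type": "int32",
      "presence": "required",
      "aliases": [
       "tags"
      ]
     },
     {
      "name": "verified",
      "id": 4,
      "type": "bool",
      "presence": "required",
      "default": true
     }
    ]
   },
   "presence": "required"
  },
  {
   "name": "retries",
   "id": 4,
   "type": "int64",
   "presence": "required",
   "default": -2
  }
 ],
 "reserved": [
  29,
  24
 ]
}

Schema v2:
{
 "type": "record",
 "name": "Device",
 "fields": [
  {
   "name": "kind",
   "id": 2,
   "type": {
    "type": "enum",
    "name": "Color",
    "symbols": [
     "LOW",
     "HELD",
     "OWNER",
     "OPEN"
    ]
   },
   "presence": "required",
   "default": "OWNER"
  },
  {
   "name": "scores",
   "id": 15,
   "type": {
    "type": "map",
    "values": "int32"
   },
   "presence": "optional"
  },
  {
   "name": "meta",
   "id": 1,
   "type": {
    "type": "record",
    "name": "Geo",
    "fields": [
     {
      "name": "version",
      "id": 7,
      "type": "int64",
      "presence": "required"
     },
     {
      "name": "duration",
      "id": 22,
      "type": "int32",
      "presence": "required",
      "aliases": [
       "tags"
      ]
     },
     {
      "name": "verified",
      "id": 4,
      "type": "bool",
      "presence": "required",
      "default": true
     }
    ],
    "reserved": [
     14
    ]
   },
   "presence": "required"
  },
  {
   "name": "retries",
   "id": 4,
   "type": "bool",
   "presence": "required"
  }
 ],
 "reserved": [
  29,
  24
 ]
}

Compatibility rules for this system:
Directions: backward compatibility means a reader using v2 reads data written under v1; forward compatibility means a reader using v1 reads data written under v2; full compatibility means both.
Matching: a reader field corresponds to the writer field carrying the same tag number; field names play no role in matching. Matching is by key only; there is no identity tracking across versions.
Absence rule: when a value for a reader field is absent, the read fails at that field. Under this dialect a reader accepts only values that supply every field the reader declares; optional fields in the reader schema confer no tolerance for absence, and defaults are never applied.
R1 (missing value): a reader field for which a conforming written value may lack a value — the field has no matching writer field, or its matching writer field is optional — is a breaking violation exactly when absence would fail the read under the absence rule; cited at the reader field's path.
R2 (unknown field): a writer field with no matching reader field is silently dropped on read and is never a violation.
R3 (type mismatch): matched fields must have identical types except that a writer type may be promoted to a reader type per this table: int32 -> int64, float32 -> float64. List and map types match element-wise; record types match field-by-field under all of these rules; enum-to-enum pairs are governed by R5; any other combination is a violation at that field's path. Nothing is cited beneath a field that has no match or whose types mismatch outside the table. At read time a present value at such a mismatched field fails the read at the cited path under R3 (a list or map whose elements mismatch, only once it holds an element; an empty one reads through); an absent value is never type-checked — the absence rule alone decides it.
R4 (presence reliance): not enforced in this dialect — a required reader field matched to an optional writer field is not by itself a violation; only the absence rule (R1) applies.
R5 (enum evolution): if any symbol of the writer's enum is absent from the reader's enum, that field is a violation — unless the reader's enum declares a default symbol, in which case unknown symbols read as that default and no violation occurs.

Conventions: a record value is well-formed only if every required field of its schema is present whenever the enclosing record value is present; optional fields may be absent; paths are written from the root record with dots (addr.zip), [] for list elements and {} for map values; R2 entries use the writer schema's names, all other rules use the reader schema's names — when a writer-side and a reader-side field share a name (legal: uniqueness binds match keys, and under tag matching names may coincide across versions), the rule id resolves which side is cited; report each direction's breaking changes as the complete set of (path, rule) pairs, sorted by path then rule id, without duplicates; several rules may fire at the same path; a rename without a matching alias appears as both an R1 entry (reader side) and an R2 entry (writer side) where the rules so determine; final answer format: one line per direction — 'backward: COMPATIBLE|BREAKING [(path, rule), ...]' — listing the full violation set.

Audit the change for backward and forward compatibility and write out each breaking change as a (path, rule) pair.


each type pair in Device: writer, then reader
backward pass over Device, reader schema v2, writer schema v1:
  Color -> Color, writer required: kind aligns to kind
  scores: no writer match
  Geo -> Geo, writer required: meta aligns to meta
  int64 -> bool, writer required: retries aligns to retries
  scores (writer side), unknown to reader
  int64 -> int64, writer required: meta.version aligns to meta.version
  meta.duration: no writer match
  bool -> bool, writer required: meta.verified aligns to meta.verified
  meta.duration (writer side), unknown to reader
  rule R1 violated at meta.duration
  rule R3 violated at retries
  rule R1 violated at scores
  => 3 violation(s): backward is BREAKING for Device
forward pass over Device, reader schema v1, writer schema v2:
  Color -> Color, writer required: kind aligns to kind
  scores: no writer match
  Geo -> Geo, writer required: meta aligns to meta
  bool -> int64, writer required: retries aligns to retries
  scores (writer side), unknown to reader
  int64 -> int64, writer required: meta.version aligns to meta.version
  meta.duration: no writer match
  bool -> bool, writer required: meta.verified aligns to meta.verified
  meta.duration (writer side), unknown to reader
  rule R1 violated at meta.duration
  rule R3 violated at retries
  rule R1 violated at scores
  => 3 violation(s): forward is BREAKING for Device

backward: BREAKING [(meta.duration, R1), (retries, R3), (scores, R1)]; forward: BREAKING [(meta.duration, R1), (retries, R3), (scores, R1)]
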